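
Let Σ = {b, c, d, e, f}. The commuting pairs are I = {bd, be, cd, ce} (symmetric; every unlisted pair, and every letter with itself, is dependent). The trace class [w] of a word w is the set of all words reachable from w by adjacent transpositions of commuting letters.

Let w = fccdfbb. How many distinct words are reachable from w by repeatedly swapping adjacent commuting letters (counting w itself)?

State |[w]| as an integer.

3

piece 0:f — minimal
piece 1:c rests on {0:f}
piece 2:c rests on {1:c}
piece 3:d rests on {0:f}
piece 4:f rests on {2:c, 3:d}
piece 5:b rests on {4:f}
piece 6:b rests on {5:b}
minimal pieces: {0:f}
ways to finish when only these pieces remain (= sum over removing one remaining piece with nothing left below it):
  1 left: {6}→1
  2 left: {5,6}→1
  3 left: {4,5,6}→1
  4 left: {2,4,5,6}→1  {3,4,5,6}→1
  5 left: {1,2,4,5,6}→1  {2,3,4,5,6}→2
  placing 0:f first → 3 extensions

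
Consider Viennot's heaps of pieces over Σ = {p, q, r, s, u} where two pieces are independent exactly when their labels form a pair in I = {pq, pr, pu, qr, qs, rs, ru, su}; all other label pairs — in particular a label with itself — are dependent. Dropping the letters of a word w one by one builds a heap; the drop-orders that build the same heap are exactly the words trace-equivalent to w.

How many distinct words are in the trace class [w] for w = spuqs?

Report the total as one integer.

drop 0:s onto floor
drop 1:p onto {0:s}
drop 2:u onto floor
drop 3:q onto {2:u}
drop 4:s onto {1:p}
ground layer = {0:s, 2:u}
drop-orders for the pieces not yet dropped (sum over which currently-grounded one goes next):
  1 to go: {3} 1  {4} 1
  2 to go: {1,4} 1  {2,3} 1  {3,4} 2
  3 to go: {0,1,4} 1  {1,3,4} 3  {2,3,4} 3
  if 0:s drops first: 6 orders
  if 2:u drops first: 4 orders
heap linearizations: 10

10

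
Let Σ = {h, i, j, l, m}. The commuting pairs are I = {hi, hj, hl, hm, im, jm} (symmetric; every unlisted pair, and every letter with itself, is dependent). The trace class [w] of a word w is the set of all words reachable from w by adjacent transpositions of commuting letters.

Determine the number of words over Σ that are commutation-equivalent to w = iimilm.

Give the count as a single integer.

4

piece 0:i — minimal
piece 1:i rests on {0:i}
piece 2:m — minimal
piece 3:i rests on {1:i}
piece 4:l rests on {2:m, 3:i}
piece 5:m rests on {4:l}
minimal pieces: {0:i, 2:m}
ways to finish when only these pieces remain (= sum over removing one remaining piece with nothing left below it):
  1 left: {5}→1
  2 left: {4,5}→1
  3 left: {2,4,5}→1  {3,4,5}→1
  4 left: {1,3,4,5}→1  {2,3,4,5}→2
  placing 0:i first → 3 extensions
  placing 2:m first → 1 extensions
total linear extensions = 4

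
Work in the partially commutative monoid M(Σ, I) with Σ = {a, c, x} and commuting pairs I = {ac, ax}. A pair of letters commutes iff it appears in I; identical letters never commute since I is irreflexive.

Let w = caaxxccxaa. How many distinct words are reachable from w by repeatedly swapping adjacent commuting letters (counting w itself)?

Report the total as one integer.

210

drop 0:c onto floor
drop 1:a onto floor
drop 2:a onto {1:a}
drop 3:x onto {0:c}
drop 4:x onto {3:x}
drop 5:c onto {4:x}
drop 6:c onto {5:c}
drop 7:x onto {6:c}
drop 8:a onto {2:a}
drop 9:a onto {8:a}
ground layer = {0:c, 1:a}
drop-orders for the pieces not yet dropped (sum over which currently-grounded one goes next):
  1 to go: {7} 1  {9} 1
  2 to go: {6,7} 1  {7,9} 2  {8,9} 1
  3 to go: {2,8,9} 1  {5,6,7} 1  {6,7,9} 3  {7,8,9} 3
  4 to go: {1,2,8,9} 1  {2,7,8,9} 4  {4,5,6,7} 1  {5,6,7,9} 4  {6,7,8,9} 6
  5 to go: {1,2,7,8,9} 5  {2,6,7,8,9} 10  {3,4,5,6,7} 1  {4,5,6,7,9} 5  {5,6,7,8,9} 10
  6 to go: {0,3,4,5,6,7} 1  {1,2,6,7,8,9} 15  {2,5,6,7,8,9} 20  {3,4,5,6,7,9} 6  {4,5,6,7,8,9} 15
  7 to go: {0,3,4,5,6,7,9} 7  {1,2,5,6,7,8,9} 35  {2,4,5,6,7,8,9} 35  {3,4,5,6,7,8,9} 21
  8 to go: {0,3,4,5,6,7,8,9} 28  {1,2,4,5,6,7,8,9} 70  {2,3,4,5,6,7,8,9} 56
  if 0:c drops first: 126 orders
  if 1:a drops first: 84 orders
heap linearizations: 210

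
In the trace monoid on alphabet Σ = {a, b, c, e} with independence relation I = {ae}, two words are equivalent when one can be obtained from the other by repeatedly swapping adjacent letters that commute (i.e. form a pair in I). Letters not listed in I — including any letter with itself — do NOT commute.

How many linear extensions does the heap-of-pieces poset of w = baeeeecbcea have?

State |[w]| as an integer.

10

piece 0:b — minimal
piece 1:a rests on {0:b}
piece 2:e rests on {0:b}
piece 3:e rests on {2:e}
piece 4:e rests on {3:e}
piece 5:e rests on {4:e}
piece 6:c rests on {1:a, 5:e}
piece 7:b rests on {6:c}
piece 8:c rests on {7:b}
piece 9:e rests on {8:c}
piece 10:a rests on {8:c}
minimal pieces: {0:b}
ways to finish when only these pieces remain (= sum over removing one remaining piece with nothing left below it):
  1 left: {9}→1  {10}→1
  2 left: {9,10}→2
  3 left: {8,9,10}→2
  4 left: {7,8,9,10}→2
  5 left: {6,7,8,9,10}→2
  6 left: {1,6,7,8,9,10}→2  {5,6,7,8,9,10}→2
  7 left: {1,5,6,7,8,9,10}→4  {4,5,6,7,8,9,10}→2
  8 left: {1,4,5,6,7,8,9,10}→6  {3,4,5,6,7,8,9,10}→2
  9 left: {1,3,4,5,6,7,8,9,10}→8  {2,3,4,5,6,7,8,9,10}→2
  placing 0:b first → 10 extensions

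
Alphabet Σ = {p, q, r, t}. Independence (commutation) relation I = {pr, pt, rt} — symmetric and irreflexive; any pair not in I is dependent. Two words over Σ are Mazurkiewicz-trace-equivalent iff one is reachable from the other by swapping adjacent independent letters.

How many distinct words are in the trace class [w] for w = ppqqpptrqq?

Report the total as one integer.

piece 0:p — minimal
piece 1:p rests on {0:p}
piece 2:q rests on {1:p}
piece 3:q rests on {2:q}
piece 4:p rests on {3:q}
piece 5:p rests on {4:p}
piece 6:t rests on {3:q}
piece 7:r rests on {3:q}
piece 8:q rests on {5:p, 6:t, 7:r}
piece 9:q rests on {8:q}
minimal pieces: {0:p}
ways to finish when only these pieces remain (= sum over removing one remaining piece with nothing left below it):
  1 left: {9}→1
  2 left: {8,9}→1
  3 left: {5,8,9}→1  {6,8,9}→1  {7,8,9}→1
  4 left: {4,5,8,9}→1  {5,6,8,9}→2  {5,7,8,9}→2  {6,7,8,9}→2
  5 left: {4,5,6,8,9}→3  {4,5,7,8,9}→3  {5,6,7,8,9}→6
  6 left: {4,5,6,7,8,9}→12
  7 left: {3,4,5,6,7,8,9}→12
  8 left: {2,3,4,5,6,7,8,9}→12
  placing 0:p first → 12 extensions

12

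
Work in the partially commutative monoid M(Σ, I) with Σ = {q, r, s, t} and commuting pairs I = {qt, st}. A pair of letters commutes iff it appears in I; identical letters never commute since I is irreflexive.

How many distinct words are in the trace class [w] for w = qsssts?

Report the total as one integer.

6

piece 0:q — minimal
piece 1:s rests on {0:q}
piece 2:s rests on {1:s}
piece 3:s rests on {2:s}
piece 4:t — minimal
piece 5:s rests on {3:s}
minimal pieces: {0:q, 4:t}
ways to finish when only these pieces remain (= sum over removing one remaining piece with nothing left below it):
  1 left: {4}→1  {5}→1
  2 left: {3,5}→1  {4,5}→2
  3 left: {2,3,5}→1  {3,4,5}→3
  4 left: {1,2,3,5}→1  {2,3,4,5}→4
  placing 0:q first → 5 extensions
  placing 4:t first → 1 extensions
total linear extensions = 6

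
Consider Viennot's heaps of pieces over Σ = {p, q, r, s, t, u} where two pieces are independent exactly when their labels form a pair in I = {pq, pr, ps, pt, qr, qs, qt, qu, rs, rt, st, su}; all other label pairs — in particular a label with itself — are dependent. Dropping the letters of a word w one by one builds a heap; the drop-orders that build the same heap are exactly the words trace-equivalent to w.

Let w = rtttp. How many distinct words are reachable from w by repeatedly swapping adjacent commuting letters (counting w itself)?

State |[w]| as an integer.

20

0(r) covers ∅
1(t) covers ∅
2(t) covers 1:t
3(t) covers 2:t
4(p) covers ∅
floor of heap: 0:r, 1:t, 4:p
completions by unplaced set U, small U first (add the entries for U minus each lowest piece of U):
  |U|=1: {0}:1  {3}:1  {4}:1
  |U|=2: {0,3}:2  {0,4}:2  {2,3}:1  {3,4}:2
  |U|=3: {0,2,3}:3  {0,3,4}:6  {1,2,3}:1  {2,3,4}:3
  start at 0(r): 4
  start at 1(t): 12
  start at 4(p): 4
sum over floor = 20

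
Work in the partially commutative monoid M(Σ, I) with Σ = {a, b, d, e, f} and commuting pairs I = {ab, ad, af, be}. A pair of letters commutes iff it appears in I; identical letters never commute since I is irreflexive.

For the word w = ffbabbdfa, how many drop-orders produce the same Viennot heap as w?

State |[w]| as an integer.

36

drop 0:f onto floor
drop 1:f onto {0:f}
drop 2:b onto {1:f}
drop 3:a onto floor
drop 4:b onto {2:b}
drop 5:b onto {4:b}
drop 6:d onto {5:b}
drop 7:f onto {6:d}
drop 8:a onto {3:a}
ground layer = {0:f, 3:a}
drop-orders for the pieces not yet dropped (sum over which currently-grounded one goes next):
  1 to go: {7} 1  {8} 1
  2 to go: {3,8} 1  {6,7} 1  {7,8} 2
  3 to go: {3,7,8} 3  {5,6,7} 1  {6,7,8} 3
  4 to go: {3,6,7,8} 6  {4,5,6,7} 1  {5,6,7,8} 4
  5 to go: {2,4,5,6,7} 1  {3,5,6,7,8} 10  {4,5,6,7,8} 5
  6 to go: {1,2,4,5,6,7} 1  {2,4,5,6,7,8} 6  {3,4,5,6,7,8} 15
  7 to go: {0,1,2,4,5,6,7} 1  {1,2,4,5,6,7,8} 7  {2,3,4,5,6,7,8} 21
  if 0:f drops first: 28 orders
  if 3:a drops first: 8 orders
heap linearizations: 36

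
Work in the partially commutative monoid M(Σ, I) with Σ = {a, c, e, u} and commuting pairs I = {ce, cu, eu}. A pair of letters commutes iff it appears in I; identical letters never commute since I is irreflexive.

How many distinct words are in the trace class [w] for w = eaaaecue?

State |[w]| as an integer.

0(e) covers ∅
1(a) covers 0:e
2(a) covers 1:a
3(a) covers 2:a
4(e) covers 3:a
5(c) covers 3:a
6(u) covers 3:a
7(e) covers 4:e
floor of heap: 0:e
completions by unplaced set U, small U first (add the entries for U minus each lowest piece of U):
  |U|=1: {5}:1  {6}:1  {7}:1
  |U|=2: {4,7}:1  {5,6}:2  {5,7}:2  {6,7}:2
  |U|=3: {4,5,7}:3  {4,6,7}:3  {5,6,7}:6
  |U|=4: {4,5,6,7}:12
  |U|=5: {3,4,5,6,7}:12
  |U|=6: {2,3,4,5,6,7}:12
  start at 0(e): 12

12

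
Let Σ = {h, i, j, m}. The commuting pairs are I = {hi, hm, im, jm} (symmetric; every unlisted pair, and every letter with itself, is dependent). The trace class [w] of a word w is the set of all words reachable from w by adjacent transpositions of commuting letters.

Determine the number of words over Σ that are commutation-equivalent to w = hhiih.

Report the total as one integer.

#0=h has no predecessor
#1=h depends on [0:h]
#2=i has no predecessor
#3=i depends on [2:i]
#4=h depends on [1:h]
sources: [0:h, 2:i]
N(rest) = Σ N(rest − s) over sources s of rest; N(one piece) = 1:
  size 1 → [3]=1  [4]=1
  size 2 → [1,4]=1  [2,3]=1  [3,4]=2
  size 3 → [0,1,4]=1  [1,3,4]=3  [2,3,4]=3
  first=0(h) contributes 6
  first=2(i) contributes 4
|[w]| = 10

10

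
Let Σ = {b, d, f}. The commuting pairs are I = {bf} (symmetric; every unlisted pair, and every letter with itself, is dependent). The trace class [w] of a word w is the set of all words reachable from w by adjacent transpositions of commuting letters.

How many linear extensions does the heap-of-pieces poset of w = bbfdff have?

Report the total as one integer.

0(b) covers ∅
1(b) covers 0:b
2(f) covers ∅
3(d) covers 1:b, 2:f
4(f) covers 3:d
5(f) covers 4:f
floor of heap: 0:b, 2:f
completions by unplaced set U, small U first (add the entries for U minus each lowest piece of U):
  |U|=1: {5}:1
  |U|=2: {4,5}:1
  |U|=3: {3,4,5}:1
  |U|=4: {1,3,4,5}:1  {2,3,4,5}:1
  start at 0(b): 2
  start at 2(f): 1
sum over floor = 3

3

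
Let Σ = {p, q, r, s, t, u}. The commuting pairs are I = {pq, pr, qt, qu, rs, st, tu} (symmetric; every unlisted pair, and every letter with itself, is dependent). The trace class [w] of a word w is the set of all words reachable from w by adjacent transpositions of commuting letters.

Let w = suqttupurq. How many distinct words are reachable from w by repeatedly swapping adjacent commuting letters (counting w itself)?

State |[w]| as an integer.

0(s) covers ∅
1(u) covers 0:s
2(q) covers 0:s
3(t) covers ∅
4(t) covers 3:t
5(u) covers 1:u
6(p) covers 4:t, 5:u
7(u) covers 6:p
8(r) covers 2:q, 7:u
9(q) covers 8:r
floor of heap: 0:s, 3:t
completions by unplaced set U, small U first (add the entries for U minus each lowest piece of U):
  |U|=1: {9}:1
  |U|=2: {8,9}:1
  |U|=3: {2,8,9}:1  {7,8,9}:1
  |U|=4: {2,7,8,9}:2  {6,7,8,9}:1
  |U|=5: {2,6,7,8,9}:3  {4,6,7,8,9}:1  {5,6,7,8,9}:1
  |U|=6: {1,5,6,7,8,9}:1  {2,4,6,7,8,9}:4  {2,5,6,7,8,9}:4  {3,4,6,7,8,9}:1  {4,5,6,7,8,9}:2
  |U|=7: {1,2,5,6,7,8,9}:5  {1,4,5,6,7,8,9}:3  {2,3,4,6,7,8,9}:5  {2,4,5,6,7,8,9}:10  {3,4,5,6,7,8,9}:3
  |U|=8: {0,1,2,5,6,7,8,9}:5  {1,2,4,5,6,7,8,9}:18  {1,3,4,5,6,7,8,9}:6  {2,3,4,5,6,7,8,9}:18
  start at 0(s): 42
  start at 3(t): 23
sum over floor = 65

65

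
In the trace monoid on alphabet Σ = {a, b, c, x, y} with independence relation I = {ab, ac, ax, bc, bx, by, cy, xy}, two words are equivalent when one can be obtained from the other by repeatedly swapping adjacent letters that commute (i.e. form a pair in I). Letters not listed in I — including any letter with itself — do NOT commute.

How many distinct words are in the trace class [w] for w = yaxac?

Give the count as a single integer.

#0=y has no predecessor
#1=a depends on [0:y]
#2=x has no predecessor
#3=a depends on [1:a]
#4=c depends on [2:x]
sources: [0:y, 2:x]
N(rest) = Σ N(rest − s) over sources s of rest; N(one piece) = 1:
  size 1 → [3]=1  [4]=1
  size 2 → [1,3]=1  [2,4]=1  [3,4]=2
  size 3 → [0,1,3]=1  [1,3,4]=3  [2,3,4]=3
  first=0(y) contributes 6
  first=2(x) contributes 4
|[w]| = 10

10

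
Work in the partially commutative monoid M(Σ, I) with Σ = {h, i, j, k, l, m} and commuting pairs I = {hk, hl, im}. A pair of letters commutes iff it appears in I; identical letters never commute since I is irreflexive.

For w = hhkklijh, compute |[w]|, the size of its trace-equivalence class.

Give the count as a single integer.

piece 0:h — minimal
piece 1:h rests on {0:h}
piece 2:k — minimal
piece 3:k rests on {2:k}
piece 4:l rests on {3:k}
piece 5:i rests on {1:h, 4:l}
piece 6:j rests on {5:i}
piece 7:h rests on {6:j}
minimal pieces: {0:h, 2:k}
ways to finish when only these pieces remain (= sum over removing one remaining piece with nothing left below it):
  1 left: {7}→1
  2 left: {6,7}→1
  3 left: {5,6,7}→1
  4 left: {1,5,6,7}→1  {4,5,6,7}→1
  5 left: {0,1,5,6,7}→1  {1,4,5,6,7}→2  {3,4,5,6,7}→1
  6 left: {0,1,4,5,6,7}→3  {1,3,4,5,6,7}→3  {2,3,4,5,6,7}→1
  placing 0:h first → 4 extensions
  placing 2:k first → 6 extensions
total linear extensions = 10

10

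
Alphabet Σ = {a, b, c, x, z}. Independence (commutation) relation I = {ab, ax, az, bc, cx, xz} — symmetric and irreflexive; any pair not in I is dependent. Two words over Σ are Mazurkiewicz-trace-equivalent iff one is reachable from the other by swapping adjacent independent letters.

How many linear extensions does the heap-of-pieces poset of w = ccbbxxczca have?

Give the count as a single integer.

155

#0=c has no predecessor
#1=c depends on [0:c]
#2=b has no predecessor
#3=b depends on [2:b]
#4=x depends on [3:b]
#5=x depends on [4:x]
#6=c depends on [1:c]
#7=z depends on [3:b, 6:c]
#8=c depends on [7:z]
#9=a depends on [8:c]
sources: [0:c, 2:b]
N(rest) = Σ N(rest − s) over sources s of rest; N(one piece) = 1:
  size 1 → [5]=1  [9]=1
  size 2 → [4,5]=1  [5,9]=2  [8,9]=1
  size 3 → [4,5,9]=3  [5,8,9]=3  [7,8,9]=1
  size 4 → [4,5,8,9]=6  [5,7,8,9]=4  [6,7,8,9]=1
  size 5 → [1,6,7,8,9]=1  [4,5,7,8,9]=10  [5,6,7,8,9]=5
  size 6 → [0,1,6,7,8,9]=1  [1,5,6,7,8,9]=6  [3,4,5,7,8,9]=10  [4,5,6,7,8,9]=15
  size 7 → [0,1,5,6,7,8,9]=7  [1,4,5,6,7,8,9]=21  [2,3,4,5,7,8,9]=10  [3,4,5,6,7,8,9]=25
  size 8 → [0,1,4,5,6,7,8,9]=28  [1,3,4,5,6,7,8,9]=46  [2,3,4,5,6,7,8,9]=35
  first=0(c) contributes 81
  first=2(b) contributes 74
|[w]| = 155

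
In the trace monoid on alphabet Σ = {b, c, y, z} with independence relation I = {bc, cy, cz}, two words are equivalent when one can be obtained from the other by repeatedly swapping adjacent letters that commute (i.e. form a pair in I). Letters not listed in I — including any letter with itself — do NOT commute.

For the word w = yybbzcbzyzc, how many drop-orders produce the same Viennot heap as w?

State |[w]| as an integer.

55

0(y) covers ∅
1(y) covers 0:y
2(b) covers 1:y
3(b) covers 2:b
4(z) covers 3:b
5(c) covers ∅
6(b) covers 4:z
7(z) covers 6:b
8(y) covers 7:z
9(z) covers 8:y
10(c) covers 5:c
floor of heap: 0:y, 5:c
completions by unplaced set U, small U first (add the entries for U minus each lowest piece of U):
  |U|=1: {9}:1  {10}:1
  |U|=2: {5,10}:1  {8,9}:1  {9,10}:2
  |U|=3: {5,9,10}:3  {7,8,9}:1  {8,9,10}:3
  |U|=4: {5,8,9,10}:6  {6,7,8,9}:1  {7,8,9,10}:4
  |U|=5: {4,6,7,8,9}:1  {5,7,8,9,10}:10  {6,7,8,9,10}:5
  |U|=6: {3,4,6,7,8,9}:1  {4,6,7,8,9,10}:6  {5,6,7,8,9,10}:15
  |U|=7: {2,3,4,6,7,8,9}:1  {3,4,6,7,8,9,10}:7  {4,5,6,7,8,9,10}:21
  |U|=8: {1,2,3,4,6,7,8,9}:1  {2,3,4,6,7,8,9,10}:8  {3,4,5,6,7,8,9,10}:28
  |U|=9: {0,1,2,3,4,6,7,8,9}:1  {1,2,3,4,6,7,8,9,10}:9  {2,3,4,5,6,7,8,9,10}:36
  start at 0(y): 45
  start at 5(c): 10
sum over floor = 55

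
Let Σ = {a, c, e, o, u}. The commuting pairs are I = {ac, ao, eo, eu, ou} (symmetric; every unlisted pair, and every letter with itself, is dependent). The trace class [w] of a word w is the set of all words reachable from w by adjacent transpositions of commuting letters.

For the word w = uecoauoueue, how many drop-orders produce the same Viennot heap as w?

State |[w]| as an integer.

980

drop 0:u onto floor
drop 1:e onto floor
drop 2:c onto {0:u, 1:e}
drop 3:o onto {2:c}
drop 4:a onto {0:u, 1:e}
drop 5:u onto {2:c, 4:a}
drop 6:o onto {3:o}
drop 7:u onto {5:u}
drop 8:e onto {2:c, 4:a}
drop 9:u onto {7:u}
drop 10:e onto {8:e}
ground layer = {0:u, 1:e}
drop-orders for the pieces not yet dropped (sum over which currently-grounded one goes next):
  1 to go: {6} 1  {9} 1  {10} 1
  2 to go: {3,6} 1  {6,9} 2  {6,10} 2  {7,9} 1  {8,10} 1  {9,10} 2
  3 to go: {3,6,9} 3  {3,6,10} 3  {5,7,9} 1  {6,7,9} 3  {6,8,10} 3  {6,9,10} 6  {7,9,10} 3  {8,9,10} 3
  4 to go: {3,6,7,9} 6  {3,6,8,10} 6  {3,6,9,10} 12  {5,6,7,9} 4  {5,7,9,10} 4  {6,7,9,10} 12  {6,8,9,10} 12  {7,8,9,10} 6
  5 to go: {3,5,6,7,9} 10  {3,6,7,9,10} 30  {3,6,8,9,10} 30  {5,6,7,9,10} 20  {5,7,8,9,10} 10  {6,7,8,9,10} 30
  6 to go: {3,5,6,7,9,10} 60  {3,6,7,8,9,10} 90  {4,5,7,8,9,10} 10  {5,6,7,8,9,10} 60
  7 to go: {3,5,6,7,8,9,10} 210  {4,5,6,7,8,9,10} 70
  8 to go: {2,3,5,6,7,8,9,10} 210  {3,4,5,6,7,8,9,10} 280
  9 to go: {2,3,4,5,6,7,8,9,10} 490
  if 0:u drops first: 490 orders
  if 1:e drops first: 490 orders
heap linearizations: 980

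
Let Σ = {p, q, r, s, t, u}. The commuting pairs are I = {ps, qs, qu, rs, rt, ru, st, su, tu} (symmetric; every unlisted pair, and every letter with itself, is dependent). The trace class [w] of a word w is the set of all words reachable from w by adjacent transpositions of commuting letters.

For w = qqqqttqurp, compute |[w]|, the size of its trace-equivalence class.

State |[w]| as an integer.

drop 0:q onto floor
drop 1:q onto {0:q}
drop 2:q onto {1:q}
drop 3:q onto {2:q}
drop 4:t onto {3:q}
drop 5:t onto {4:t}
drop 6:q onto {5:t}
drop 7:u onto floor
drop 8:r onto {6:q}
drop 9:p onto {7:u, 8:r}
ground layer = {0:q, 7:u}
drop-orders for the pieces not yet dropped (sum over which currently-grounded one goes next):
  1 to go: {9} 1
  2 to go: {7,9} 1  {8,9} 1
  3 to go: {6,8,9} 1  {7,8,9} 2
  4 to go: {5,6,8,9} 1  {6,7,8,9} 3
  5 to go: {4,5,6,8,9} 1  {5,6,7,8,9} 4
  6 to go: {3,4,5,6,8,9} 1  {4,5,6,7,8,9} 5
  7 to go: {2,3,4,5,6,8,9} 1  {3,4,5,6,7,8,9} 6
  8 to go: {1,2,3,4,5,6,8,9} 1  {2,3,4,5,6,7,8,9} 7
  if 0:q drops first: 8 orders
  if 7:u drops first: 1 orders
heap linearizations: 9

9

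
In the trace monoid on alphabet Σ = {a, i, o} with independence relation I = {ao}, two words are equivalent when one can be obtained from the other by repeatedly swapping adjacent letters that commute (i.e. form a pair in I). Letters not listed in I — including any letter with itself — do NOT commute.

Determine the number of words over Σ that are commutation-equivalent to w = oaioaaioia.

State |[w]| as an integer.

piece 0:o — minimal
piece 1:a — minimal
piece 2:i rests on {0:o, 1:a}
piece 3:o rests on {2:i}
piece 4:a rests on {2:i}
piece 5:a rests on {4:a}
piece 6:i rests on {3:o, 5:a}
piece 7:o rests on {6:i}
piece 8:i rests on {7:o}
piece 9:a rests on {8:i}
minimal pieces: {0:o, 1:a}
ways to finish when only these pieces remain (= sum over removing one remaining piece with nothing left below it):
  1 left: {9}→1
  2 left: {8,9}→1
  3 left: {7,8,9}→1
  4 left: {6,7,8,9}→1
  5 left: {3,6,7,8,9}→1  {5,6,7,8,9}→1
  6 left: {3,5,6,7,8,9}→2  {4,5,6,7,8,9}→1
  7 left: {3,4,5,6,7,8,9}→3
  8 left: {2,3,4,5,6,7,8,9}→3
  placing 0:o first → 3 extensions
  placing 1:a first → 3 extensions
total linear extensions = 6

6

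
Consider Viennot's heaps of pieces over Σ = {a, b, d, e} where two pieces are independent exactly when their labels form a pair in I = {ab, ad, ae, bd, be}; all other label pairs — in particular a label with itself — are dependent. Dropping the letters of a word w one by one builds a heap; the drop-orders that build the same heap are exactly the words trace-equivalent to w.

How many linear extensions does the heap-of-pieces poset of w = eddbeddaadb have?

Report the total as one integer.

1980

0(e) covers ∅
1(d) covers 0:e
2(d) covers 1:d
3(b) covers ∅
4(e) covers 2:d
5(d) covers 4:e
6(d) covers 5:d
7(a) covers ∅
8(a) covers 7:a
9(d) covers 6:d
10(b) covers 3:b
floor of heap: 0:e, 3:b, 7:a
completions by unplaced set U, small U first (add the entries for U minus each lowest piece of U):
  |U|=1: {8}:1  {9}:1  {10}:1
  |U|=2: {3,10}:1  {6,9}:1  {7,8}:1  {8,9}:2  {8,10}:2  {9,10}:2
  |U|=3: {3,8,10}:3  {3,9,10}:3  {5,6,9}:1  {6,8,9}:3  {6,9,10}:3  {7,8,9}:3  {7,8,10}:3  {8,9,10}:6
  |U|=4: {3,6,9,10}:6  {3,7,8,10}:6  {3,8,9,10}:12  {4,5,6,9}:1  {5,6,8,9}:4  {5,6,9,10}:4  {6,7,8,9}:6  {6,8,9,10}:12  {7,8,9,10}:12
  |U|=5: {2,4,5,6,9}:1  {3,5,6,9,10}:10  {3,6,8,9,10}:30  {3,7,8,9,10}:30  {4,5,6,8,9}:5  {4,5,6,9,10}:5  {5,6,7,8,9}:10  {5,6,8,9,10}:20  {6,7,8,9,10}:30
  |U|=6: {1,2,4,5,6,9}:1  {2,4,5,6,8,9}:6  {2,4,5,6,9,10}:6  {3,4,5,6,9,10}:15  {3,5,6,8,9,10}:60  {3,6,7,8,9,10}:90  {4,5,6,7,8,9}:15  {4,5,6,8,9,10}:30  {5,6,7,8,9,10}:60
  |U|=7: {0,1,2,4,5,6,9}:1  {1,2,4,5,6,8,9}:7  {1,2,4,5,6,9,10}:7  {2,3,4,5,6,9,10}:21  {2,4,5,6,7,8,9}:21  {2,4,5,6,8,9,10}:42  {3,4,5,6,8,9,10}:105  {3,5,6,7,8,9,10}:210  {4,5,6,7,8,9,10}:105
  |U|=8: {0,1,2,4,5,6,8,9}:8  {0,1,2,4,5,6,9,10}:8  {1,2,3,4,5,6,9,10}:28  {1,2,4,5,6,7,8,9}:28  {1,2,4,5,6,8,9,10}:56  {2,3,4,5,6,8,9,10}:168  {2,4,5,6,7,8,9,10}:168  {3,4,5,6,7,8,9,10}:420
  |U|=9: {0,1,2,3,4,5,6,9,10}:36  {0,1,2,4,5,6,7,8,9}:36  {0,1,2,4,5,6,8,9,10}:72  {1,2,3,4,5,6,8,9,10}:252  {1,2,4,5,6,7,8,9,10}:252  {2,3,4,5,6,7,8,9,10}:756
  start at 0(e): 1260
  start at 3(b): 360
  start at 7(a): 360
sum over floor = 1980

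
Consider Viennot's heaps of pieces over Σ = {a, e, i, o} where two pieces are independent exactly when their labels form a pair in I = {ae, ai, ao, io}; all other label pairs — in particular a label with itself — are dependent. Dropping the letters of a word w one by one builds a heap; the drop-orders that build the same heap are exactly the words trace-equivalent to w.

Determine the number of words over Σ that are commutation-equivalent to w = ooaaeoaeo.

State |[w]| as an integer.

84

0(o) covers ∅
1(o) covers 0:o
2(a) covers ∅
3(a) covers 2:a
4(e) covers 1:o
5(o) covers 4:e
6(a) covers 3:a
7(e) covers 5:o
8(o) covers 7:e
floor of heap: 0:o, 2:a
completions by unplaced set U, small U first (add the entries for U minus each lowest piece of U):
  |U|=1: {6}:1  {8}:1
  |U|=2: {3,6}:1  {6,8}:2  {7,8}:1
  |U|=3: {2,3,6}:1  {3,6,8}:3  {5,7,8}:1  {6,7,8}:3
  |U|=4: {2,3,6,8}:4  {3,6,7,8}:6  {4,5,7,8}:1  {5,6,7,8}:4
  |U|=5: {1,4,5,7,8}:1  {2,3,6,7,8}:10  {3,5,6,7,8}:10  {4,5,6,7,8}:5
  |U|=6: {0,1,4,5,7,8}:1  {1,4,5,6,7,8}:6  {2,3,5,6,7,8}:20  {3,4,5,6,7,8}:15
  |U|=7: {0,1,4,5,6,7,8}:7  {1,3,4,5,6,7,8}:21  {2,3,4,5,6,7,8}:35
  start at 0(o): 56
  start at 2(a): 28
sum over floor = 84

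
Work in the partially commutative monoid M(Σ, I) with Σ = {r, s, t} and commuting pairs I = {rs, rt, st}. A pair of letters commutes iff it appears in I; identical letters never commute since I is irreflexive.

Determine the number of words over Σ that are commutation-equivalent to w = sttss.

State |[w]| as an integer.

piece 0:s — minimal
piece 1:t — minimal
piece 2:t rests on {1:t}
piece 3:s rests on {0:s}
piece 4:s rests on {3:s}
minimal pieces: {0:s, 1:t}
ways to finish when only these pieces remain (= sum over removing one remaining piece with nothing left below it):
  1 left: {2}→1  {4}→1
  2 left: {1,2}→1  {2,4}→2  {3,4}→1
  3 left: {0,3,4}→1  {1,2,4}→3  {2,3,4}→3
  placing 0:s first → 6 extensions
  placing 1:t first → 4 extensions
total linear extensions = 10

10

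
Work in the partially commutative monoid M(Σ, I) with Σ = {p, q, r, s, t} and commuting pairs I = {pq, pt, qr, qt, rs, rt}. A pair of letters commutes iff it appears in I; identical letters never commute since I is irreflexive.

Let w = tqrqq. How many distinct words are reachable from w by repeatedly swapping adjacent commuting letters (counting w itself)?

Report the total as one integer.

piece 0:t — minimal
piece 1:q — minimal
piece 2:r — minimal
piece 3:q rests on {1:q}
piece 4:q rests on {3:q}
minimal pieces: {0:t, 1:q, 2:r}
ways to finish when only these pieces remain (= sum over removing one remaining piece with nothing left below it):
  1 left: {0}→1  {2}→1  {4}→1
  2 left: {0,2}→2  {0,4}→2  {2,4}→2  {3,4}→1
  3 left: {0,2,4}→6  {0,3,4}→3  {1,3,4}→1  {2,3,4}→3
  placing 0:t first → 4 extensions
  placing 1:q first → 12 extensions
  placing 2:r first → 4 extensions
total linear extensions = 20

20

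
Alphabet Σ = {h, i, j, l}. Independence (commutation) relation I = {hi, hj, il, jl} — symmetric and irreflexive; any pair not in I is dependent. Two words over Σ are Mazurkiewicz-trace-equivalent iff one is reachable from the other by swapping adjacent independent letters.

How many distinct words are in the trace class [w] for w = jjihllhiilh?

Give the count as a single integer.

462

drop 0:j onto floor
drop 1:j onto {0:j}
drop 2:i onto {1:j}
drop 3:h onto floor
drop 4:l onto {3:h}
drop 5:l onto {4:l}
drop 6:h onto {5:l}
drop 7:i onto {2:i}
drop 8:i onto {7:i}
drop 9:l onto {6:h}
drop 10:h onto {9:l}
ground layer = {0:j, 3:h}
drop-orders for the pieces not yet dropped (sum over which currently-grounded one goes next):
  1 to go: {8} 1  {10} 1
  2 to go: {7,8} 1  {8,10} 2  {9,10} 1
  3 to go: {2,7,8} 1  {6,9,10} 1  {7,8,10} 3  {8,9,10} 3
  4 to go: {1,2,7,8} 1  {2,7,8,10} 4  {5,6,9,10} 1  {6,8,9,10} 4  {7,8,9,10} 6
  5 to go: {0,1,2,7,8} 1  {1,2,7,8,10} 5  {2,7,8,9,10} 10  {4,5,6,9,10} 1  {5,6,8,9,10} 5  {6,7,8,9,10} 10
  6 to go: {0,1,2,7,8,10} 6  {1,2,7,8,9,10} 15  {2,6,7,8,9,10} 20  {3,4,5,6,9,10} 1  {4,5,6,8,9,10} 6  {5,6,7,8,9,10} 15
  7 to go: {0,1,2,7,8,9,10} 21  {1,2,6,7,8,9,10} 35  {2,5,6,7,8,9,10} 35  {3,4,5,6,8,9,10} 7  {4,5,6,7,8,9,10} 21
  8 to go: {0,1,2,6,7,8,9,10} 56  {1,2,5,6,7,8,9,10} 70  {2,4,5,6,7,8,9,10} 56  {3,4,5,6,7,8,9,10} 28
  9 to go: {0,1,2,5,6,7,8,9,10} 126  {1,2,4,5,6,7,8,9,10} 126  {2,3,4,5,6,7,8,9,10} 84
  if 0:j drops first: 210 orders
  if 3:h drops first: 252 orders
heap linearizations: 462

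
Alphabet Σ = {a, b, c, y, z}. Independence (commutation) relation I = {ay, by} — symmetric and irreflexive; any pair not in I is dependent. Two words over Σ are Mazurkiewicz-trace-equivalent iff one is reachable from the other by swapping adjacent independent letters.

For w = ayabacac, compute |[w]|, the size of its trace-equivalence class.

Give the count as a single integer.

5

#0=a has no predecessor
#1=y has no predecessor
#2=a depends on [0:a]
#3=b depends on [2:a]
#4=a depends on [3:b]
#5=c depends on [1:y, 4:a]
#6=a depends on [5:c]
#7=c depends on [6:a]
sources: [0:a, 1:y]
N(rest) = Σ N(rest − s) over sources s of rest; N(one piece) = 1:
  size 1 → [7]=1
  size 2 → [6,7]=1
  size 3 → [5,6,7]=1
  size 4 → [1,5,6,7]=1  [4,5,6,7]=1
  size 5 → [1,4,5,6,7]=2  [3,4,5,6,7]=1
  size 6 → [1,3,4,5,6,7]=3  [2,3,4,5,6,7]=1
  first=0(a) contributes 4
  first=1(y) contributes 1
|[w]| = 5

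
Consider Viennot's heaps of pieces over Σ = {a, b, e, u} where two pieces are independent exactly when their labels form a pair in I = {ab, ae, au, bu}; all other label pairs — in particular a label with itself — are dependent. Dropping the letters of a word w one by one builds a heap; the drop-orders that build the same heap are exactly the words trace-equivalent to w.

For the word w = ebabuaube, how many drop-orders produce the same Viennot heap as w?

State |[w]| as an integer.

360

#0=e has no predecessor
#1=b depends on [0:e]
#2=a has no predecessor
#3=b depends on [1:b]
#4=u depends on [0:e]
#5=a depends on [2:a]
#6=u depends on [4:u]
#7=b depends on [3:b]
#8=e depends on [6:u, 7:b]
sources: [0:e, 2:a]
N(rest) = Σ N(rest − s) over sources s of rest; N(one piece) = 1:
  size 1 → [5]=1  [8]=1
  size 2 → [2,5]=1  [5,8]=2  [6,8]=1  [7,8]=1
  size 3 → [2,5,8]=3  [3,7,8]=1  [4,6,8]=1  [5,6,8]=3  [5,7,8]=3  [6,7,8]=2
  size 4 → [1,3,7,8]=1  [2,5,6,8]=6  [2,5,7,8]=6  [3,5,7,8]=4  [3,6,7,8]=3  [4,5,6,8]=4  [4,6,7,8]=3  [5,6,7,8]=8
  size 5 → [1,3,5,7,8]=5  [1,3,6,7,8]=4  [2,3,5,7,8]=10  [2,4,5,6,8]=10  [2,5,6,7,8]=20  [3,4,6,7,8]=6  [3,5,6,7,8]=15  [4,5,6,7,8]=15
  size 6 → [1,2,3,5,7,8]=15  [1,3,4,6,7,8]=10  [1,3,5,6,7,8]=24  [2,3,5,6,7,8]=45  [2,4,5,6,7,8]=45  [3,4,5,6,7,8]=36
  size 7 → [0,1,3,4,6,7,8]=10  [1,2,3,5,6,7,8]=84  [1,3,4,5,6,7,8]=70  [2,3,4,5,6,7,8]=126
  first=0(e) contributes 280
  first=2(a) contributes 80
|[w]| = 360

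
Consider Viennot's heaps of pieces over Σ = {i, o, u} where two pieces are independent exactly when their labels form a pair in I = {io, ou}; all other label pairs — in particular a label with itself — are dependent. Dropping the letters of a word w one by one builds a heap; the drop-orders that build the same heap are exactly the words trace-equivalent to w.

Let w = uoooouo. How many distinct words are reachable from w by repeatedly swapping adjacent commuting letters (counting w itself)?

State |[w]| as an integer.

21

piece 0:u — minimal
piece 1:o — minimal
piece 2:o rests on {1:o}
piece 3:o rests on {2:o}
piece 4:o rests on {3:o}
piece 5:u rests on {0:u}
piece 6:o rests on {4:o}
minimal pieces: {0:u, 1:o}
ways to finish when only these pieces remain (= sum over removing one remaining piece with nothing left below it):
  1 left: {5}→1  {6}→1
  2 left: {0,5}→1  {4,6}→1  {5,6}→2
  3 left: {0,5,6}→3  {3,4,6}→1  {4,5,6}→3
  4 left: {0,4,5,6}→6  {2,3,4,6}→1  {3,4,5,6}→4
  5 left: {0,3,4,5,6}→10  {1,2,3,4,6}→1  {2,3,4,5,6}→5
  placing 0:u first → 6 extensions
  placing 1:o first → 15 extensions
total linear extensions = 21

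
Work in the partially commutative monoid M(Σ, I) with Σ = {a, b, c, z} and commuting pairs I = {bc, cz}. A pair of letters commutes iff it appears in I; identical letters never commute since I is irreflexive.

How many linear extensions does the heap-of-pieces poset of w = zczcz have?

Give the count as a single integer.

10

piece 0:z — minimal
piece 1:c — minimal
piece 2:z rests on {0:z}
piece 3:c rests on {1:c}
piece 4:z rests on {2:z}
minimal pieces: {0:z, 1:c}
ways to finish when only these pieces remain (= sum over removing one remaining piece with nothing left below it):
  1 left: {3}→1  {4}→1
  2 left: {1,3}→1  {2,4}→1  {3,4}→2
  3 left: {0,2,4}→1  {1,3,4}→3  {2,3,4}→3
  placing 0:z first → 6 extensions
  placing 1:c first → 4 extensions
total linear extensions = 10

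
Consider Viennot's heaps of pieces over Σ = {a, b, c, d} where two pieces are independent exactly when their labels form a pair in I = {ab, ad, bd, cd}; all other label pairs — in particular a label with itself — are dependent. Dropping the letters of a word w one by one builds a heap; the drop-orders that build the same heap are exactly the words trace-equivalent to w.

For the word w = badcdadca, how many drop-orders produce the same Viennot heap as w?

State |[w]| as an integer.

#0=b has no predecessor
#1=a has no predecessor
#2=d has no predecessor
#3=c depends on [0:b, 1:a]
#4=d depends on [2:d]
#5=a depends on [3:c]
#6=d depends on [4:d]
#7=c depends on [5:a]
#8=a depends on [7:c]
sources: [0:b, 1:a, 2:d]
N(rest) = Σ N(rest − s) over sources s of rest; N(one piece) = 1:
  size 1 → [6]=1  [8]=1
  size 2 → [4,6]=1  [6,8]=2  [7,8]=1
  size 3 → [2,4,6]=1  [4,6,8]=3  [5,7,8]=1  [6,7,8]=3
  size 4 → [2,4,6,8]=4  [3,5,7,8]=1  [4,6,7,8]=6  [5,6,7,8]=4
  size 5 → [0,3,5,7,8]=1  [1,3,5,7,8]=1  [2,4,6,7,8]=10  [3,5,6,7,8]=5  [4,5,6,7,8]=10
  size 6 → [0,1,3,5,7,8]=2  [0,3,5,6,7,8]=6  [1,3,5,6,7,8]=6  [2,4,5,6,7,8]=20  [3,4,5,6,7,8]=15
  size 7 → [0,1,3,5,6,7,8]=14  [0,3,4,5,6,7,8]=21  [1,3,4,5,6,7,8]=21  [2,3,4,5,6,7,8]=35
  first=0(b) contributes 56
  first=1(a) contributes 56
  first=2(d) contributes 56
|[w]| = 168

168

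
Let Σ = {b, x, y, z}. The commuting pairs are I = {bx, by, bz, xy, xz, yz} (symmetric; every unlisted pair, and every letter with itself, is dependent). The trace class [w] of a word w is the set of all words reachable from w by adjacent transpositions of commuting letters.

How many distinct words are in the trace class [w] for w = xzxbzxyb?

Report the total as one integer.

0(x) covers ∅
1(z) covers ∅
2(x) covers 0:x
3(b) covers ∅
4(z) covers 1:z
5(x) covers 2:x
6(y) covers ∅
7(b) covers 3:b
floor of heap: 0:x, 1:z, 3:b, 6:y
completions by unplaced set U, small U first (add the entries for U minus each lowest piece of U):
  |U|=1: {4}:1  {5}:1  {6}:1  {7}:1
  |U|=2: {1,4}:1  {2,5}:1  {3,7}:1  {4,5}:2  {4,6}:2  {4,7}:2  {5,6}:2  {5,7}:2  {6,7}:2
  |U|=3: {0,2,5}:1  {1,4,5}:3  {1,4,6}:3  {1,4,7}:3  {2,4,5}:3  {2,5,6}:3  {2,5,7}:3  {3,4,7}:3  {3,5,7}:3  {3,6,7}:3  {4,5,6}:6  {4,5,7}:6  {4,6,7}:6  {5,6,7}:6
  |U|=4: {0,2,4,5}:4  {0,2,5,6}:4  {0,2,5,7}:4  {1,2,4,5}:6  {1,3,4,7}:6  {1,4,5,6}:12  {1,4,5,7}:12  {1,4,6,7}:12  {2,3,5,7}:6  {2,4,5,6}:12  {2,4,5,7}:12  {2,5,6,7}:12  {3,4,5,7}:12  {3,4,6,7}:12  {3,5,6,7}:12  {4,5,6,7}:24
  |U|=5: {0,1,2,4,5}:10  {0,2,3,5,7}:10  {0,2,4,5,6}:20  {0,2,4,5,7}:20  {0,2,5,6,7}:20  {1,2,4,5,6}:30  {1,2,4,5,7}:30  {1,3,4,5,7}:30  {1,3,4,6,7}:30  {1,4,5,6,7}:60  {2,3,4,5,7}:30  {2,3,5,6,7}:30  {2,4,5,6,7}:60  {3,4,5,6,7}:60
  |U|=6: {0,1,2,4,5,6}:60  {0,1,2,4,5,7}:60  {0,2,3,4,5,7}:60  {0,2,3,5,6,7}:60  {0,2,4,5,6,7}:120  {1,2,3,4,5,7}:90  {1,2,4,5,6,7}:180  {1,3,4,5,6,7}:180  {2,3,4,5,6,7}:180
  start at 0(x): 630
  start at 1(z): 420
  start at 3(b): 420
  start at 6(y): 210
sum over floor = 1680

1680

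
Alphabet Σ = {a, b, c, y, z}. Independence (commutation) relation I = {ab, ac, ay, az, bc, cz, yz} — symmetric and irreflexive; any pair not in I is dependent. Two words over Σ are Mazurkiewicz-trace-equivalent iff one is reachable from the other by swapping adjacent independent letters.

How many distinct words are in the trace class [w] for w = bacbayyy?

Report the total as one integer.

84

piece 0:b — minimal
piece 1:a — minimal
piece 2:c — minimal
piece 3:b rests on {0:b}
piece 4:a rests on {1:a}
piece 5:y rests on {2:c, 3:b}
piece 6:y rests on {5:y}
piece 7:y rests on {6:y}
minimal pieces: {0:b, 1:a, 2:c}
ways to finish when only these pieces remain (= sum over removing one remaining piece with nothing left below it):
  1 left: {4}→1  {7}→1
  2 left: {1,4}→1  {4,7}→2  {6,7}→1
  3 left: {1,4,7}→3  {4,6,7}→3  {5,6,7}→1
  4 left: {1,4,6,7}→6  {2,5,6,7}→1  {3,5,6,7}→1  {4,5,6,7}→4
  5 left: {0,3,5,6,7}→1  {1,4,5,6,7}→10  {2,3,5,6,7}→2  {2,4,5,6,7}→5  {3,4,5,6,7}→5
  6 left: {0,2,3,5,6,7}→3  {0,3,4,5,6,7}→6  {1,2,4,5,6,7}→15  {1,3,4,5,6,7}→15  {2,3,4,5,6,7}→12
  placing 0:b first → 42 extensions
  placing 1:a first → 21 extensions
  placing 2:c first → 21 extensions
total linear extensions = 84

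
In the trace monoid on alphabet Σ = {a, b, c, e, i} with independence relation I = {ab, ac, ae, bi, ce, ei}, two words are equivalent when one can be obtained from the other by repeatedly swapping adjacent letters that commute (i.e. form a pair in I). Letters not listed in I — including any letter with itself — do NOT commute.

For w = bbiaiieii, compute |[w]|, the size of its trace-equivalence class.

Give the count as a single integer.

84

0(b) covers ∅
1(b) covers 0:b
2(i) covers ∅
3(a) covers 2:i
4(i) covers 3:a
5(i) covers 4:i
6(e) covers 1:b
7(i) covers 5:i
8(i) covers 7:i
floor of heap: 0:b, 2:i
completions by unplaced set U, small U first (add the entries for U minus each lowest piece of U):
  |U|=1: {6}:1  {8}:1
  |U|=2: {1,6}:1  {6,8}:2  {7,8}:1
  |U|=3: {0,1,6}:1  {1,6,8}:3  {5,7,8}:1  {6,7,8}:3
  |U|=4: {0,1,6,8}:4  {1,6,7,8}:6  {4,5,7,8}:1  {5,6,7,8}:4
  |U|=5: {0,1,6,7,8}:10  {1,5,6,7,8}:10  {3,4,5,7,8}:1  {4,5,6,7,8}:5
  |U|=6: {0,1,5,6,7,8}:20  {1,4,5,6,7,8}:15  {2,3,4,5,7,8}:1  {3,4,5,6,7,8}:6
  |U|=7: {0,1,4,5,6,7,8}:35  {1,3,4,5,6,7,8}:21  {2,3,4,5,6,7,8}:7
  start at 0(b): 28
  start at 2(i): 56
sum over floor = 84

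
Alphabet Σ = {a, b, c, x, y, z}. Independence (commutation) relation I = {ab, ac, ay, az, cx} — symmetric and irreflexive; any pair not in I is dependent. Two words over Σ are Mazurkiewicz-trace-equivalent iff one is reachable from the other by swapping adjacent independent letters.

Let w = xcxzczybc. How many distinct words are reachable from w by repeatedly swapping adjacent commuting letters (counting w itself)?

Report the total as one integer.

3

#0=x has no predecessor
#1=c has no predecessor
#2=x depends on [0:x]
#3=z depends on [1:c, 2:x]
#4=c depends on [3:z]
#5=z depends on [4:c]
#6=y depends on [5:z]
#7=b depends on [6:y]
#8=c depends on [7:b]
sources: [0:x, 1:c]
N(rest) = Σ N(rest − s) over sources s of rest; N(one piece) = 1:
  size 1 → [8]=1
  size 2 → [7,8]=1
  size 3 → [6,7,8]=1
  size 4 → [5,6,7,8]=1
  size 5 → [4,5,6,7,8]=1
  size 6 → [3,4,5,6,7,8]=1
  size 7 → [1,3,4,5,6,7,8]=1  [2,3,4,5,6,7,8]=1
  first=0(x) contributes 2
  first=1(c) contributes 1
|[w]| = 3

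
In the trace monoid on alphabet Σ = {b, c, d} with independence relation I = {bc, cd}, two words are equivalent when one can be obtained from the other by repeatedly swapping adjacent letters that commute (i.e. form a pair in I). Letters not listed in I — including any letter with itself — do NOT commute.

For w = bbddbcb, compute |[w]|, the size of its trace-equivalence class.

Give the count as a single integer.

7

piece 0:b — minimal
piece 1:b rests on {0:b}
piece 2:d rests on {1:b}
piece 3:d rests on {2:d}
piece 4:b rests on {3:d}
piece 5:c — minimal
piece 6:b rests on {4:b}
minimal pieces: {0:b, 5:c}
ways to finish when only these pieces remain (= sum over removing one remaining piece with nothing left below it):
  1 left: {5}→1  {6}→1
  2 left: {4,6}→1  {5,6}→2
  3 left: {3,4,6}→1  {4,5,6}→3
  4 left: {2,3,4,6}→1  {3,4,5,6}→4
  5 left: {1,2,3,4,6}→1  {2,3,4,5,6}→5
  placing 0:b first → 6 extensions
  placing 5:c first → 1 extensions
total linear extensions = 7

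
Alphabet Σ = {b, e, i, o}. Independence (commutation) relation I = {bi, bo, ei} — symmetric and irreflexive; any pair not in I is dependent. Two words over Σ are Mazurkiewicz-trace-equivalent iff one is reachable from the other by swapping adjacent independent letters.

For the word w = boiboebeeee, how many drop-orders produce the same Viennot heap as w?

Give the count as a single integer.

10

#0=b has no predecessor
#1=o has no predecessor
#2=i depends on [1:o]
#3=b depends on [0:b]
#4=o depends on [2:i]
#5=e depends on [3:b, 4:o]
#6=b depends on [5:e]
#7=e depends on [6:b]
#8=e depends on [7:e]
#9=e depends on [8:e]
#10=e depends on [9:e]
sources: [0:b, 1:o]
N(rest) = Σ N(rest − s) over sources s of rest; N(one piece) = 1:
  size 1 → [10]=1
  size 2 → [9,10]=1
  size 3 → [8,9,10]=1
  size 4 → [7,8,9,10]=1
  size 5 → [6,7,8,9,10]=1
  size 6 → [5,6,7,8,9,10]=1
  size 7 → [3,5,6,7,8,9,10]=1  [4,5,6,7,8,9,10]=1
  size 8 → [0,3,5,6,7,8,9,10]=1  [2,4,5,6,7,8,9,10]=1  [3,4,5,6,7,8,9,10]=2
  size 9 → [0,3,4,5,6,7,8,9,10]=3  [1,2,4,5,6,7,8,9,10]=1  [2,3,4,5,6,7,8,9,10]=3
  first=0(b) contributes 4
  first=1(o) contributes 6
|[w]| = 10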